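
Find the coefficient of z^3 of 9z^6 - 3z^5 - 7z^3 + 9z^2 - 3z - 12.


Read off the coefficient of z^3: -7


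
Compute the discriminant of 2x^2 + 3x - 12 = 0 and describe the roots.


D = b^2 - 4ac = (3)^2 - 4(2)(-12) = 9 + 96 = 105
Since D > 0: two distinct irrational roots


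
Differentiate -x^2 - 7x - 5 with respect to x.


Apply the power rule term by term:
  d/dx(-x^2) = -2x
  d/dx(-7x) = -7
  d/dx(-5) = 0
p'(x) = -2x - 7


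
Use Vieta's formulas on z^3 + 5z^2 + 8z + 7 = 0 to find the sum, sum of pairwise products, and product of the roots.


Monic cubic z^3+bz^2+cz+d=0: sum=-b, pairwise sum=c, product=-d.
b=5, c=8, d=7
r1+r2+r3 = -5
r1r2+r1r3+r2r3 = 8
r1r2r3 = -7


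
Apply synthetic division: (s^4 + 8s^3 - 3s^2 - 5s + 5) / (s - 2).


Synthetic division with c = 2. Coefficients: 1, 8, -3, -5, 5
Bring down 1.
  1 * 2 = 2; 2 + 8 = 10
  10 * 2 = 20; 20 - 3 = 17
  17 * 2 = 34; 34 - 5 = 29
  29 * 2 = 58; 58 + 5 = 63
Quotient: s^3 + 10s^2 + 17s + 29, Remainder: 63


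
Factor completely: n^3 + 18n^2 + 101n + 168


Try integer roots (divisors of 168). n=-8: p(-8)=0.
Divide out (n + 8): quotient is n^2 + 10n + 21.
Factor the quadratic: (n + 7)(n + 3)
Result: (n + 8)(n + 7)(n + 3)


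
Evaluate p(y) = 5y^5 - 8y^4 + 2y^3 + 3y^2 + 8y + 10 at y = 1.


Using direct substitution:
  5 * (1)^5 = 5
  -8 * (1)^4 = -8
  2 * (1)^3 = 2
  3 * (1)^2 = 3
  8 * (1)^1 = 8
  constant: 10
Sum = 5 - 8 + 2 + 3 + 8 + 10 = 20


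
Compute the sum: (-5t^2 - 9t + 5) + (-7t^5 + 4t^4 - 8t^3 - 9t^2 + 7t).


Align terms by degree and add:
  -5t^2 - 9t + 5
  -7t^5 + 4t^4 - 8t^3 - 9t^2 + 7t
= -7t^5 + 4t^4 - 8t^3 - 14t^2 - 2t + 5


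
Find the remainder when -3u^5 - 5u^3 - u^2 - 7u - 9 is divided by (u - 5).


By the Remainder Theorem, the remainder equals p(5):
  -3*(5)^5 = -9375
  0*(5)^4 = 0
  -5*(5)^3 = -625
  -1*(5)^2 = -25
  -7*(5)^1 = -35
  constant: -9
Sum: -9375 + 0 - 625 - 25 - 35 - 9 = -10069


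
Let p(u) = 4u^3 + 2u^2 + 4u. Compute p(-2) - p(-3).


p(-2) = -32
p(-3) = -102
p(-2) - p(-3) = -32 + 102 = 70


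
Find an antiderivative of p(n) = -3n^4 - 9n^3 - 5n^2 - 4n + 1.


Reverse power rule on each term:
  ∫ -3n^4 dn = -(3/5)n^5
  ∫ -9n^3 dn = -(9/4)n^4
  ∫ -5n^2 dn = -(5/3)n^3
  ∫ -4n dn = -2n^2
  ∫ 1 dn = n
F(n) = -(3/5)n^5 - (9/4)n^4 - (5/3)n^3 - 2n^2 + n + C


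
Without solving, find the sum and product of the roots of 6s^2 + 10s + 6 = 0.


For as^2+bs+c=0: sum = -b/a, product = c/a.
a=6, b=10, c=6
Sum = -(10)/6 = -5/3
Product = (6)/6 = 1


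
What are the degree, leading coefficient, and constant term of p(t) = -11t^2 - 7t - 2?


Highest power of t is 2, with coefficient -11. Constant term is -2.
Degree = 2, leading coefficient = -11, constant term = -2


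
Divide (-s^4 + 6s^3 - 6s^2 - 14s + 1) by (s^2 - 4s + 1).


(-s^4 + 6s^3 - 6s^2 - 14s + 1) / (s^2 - 4s + 1)
Step 1: -s^2 * (s^2 - 4s + 1) = -s^4 + 4s^3 - s^2; subtract.
Step 2: 2s * (s^2 - 4s + 1) = 2s^3 - 8s^2 + 2s; subtract.
Step 3: 3 * (s^2 - 4s + 1) = 3s^2 - 12s + 3; subtract.
Quotient: -s^2 + 2s + 3, Remainder: -4s - 2


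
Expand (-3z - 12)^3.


Expand (-3z - 12)^3 by repeated multiplication:
  (-3z - 12)^2 = 9z^2 + 72z + 144
= -27z^3 - 324z^2 - 1296z - 1728


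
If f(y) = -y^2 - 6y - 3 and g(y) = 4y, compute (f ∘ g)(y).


Substitute g(y) into f:
f(g(y)) = -1*(4y)^2 + (-6)*(4y) + (-3)
(4y)^2 = 16y^2
Expand and combine: -16y^2 - 24y - 3


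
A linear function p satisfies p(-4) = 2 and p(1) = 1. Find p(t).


p(t) = mt + b. Using p(-4)=2, p(1)=1:
m = (2 - 1)/(-4 - 1) = 1/-5 = -1/5
b = 2 - m*(-4) = 2 - 4/5 = 6/5
p(t) = -(1/5)t + (6/5)


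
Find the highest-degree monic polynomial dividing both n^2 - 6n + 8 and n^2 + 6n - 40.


Factor each:
  n^2 - 6n + 8 = (n - 4)(n - 2)
  n^2 + 6n - 40 = (n - 4)(n + 10)
Common monic factor: n - 4


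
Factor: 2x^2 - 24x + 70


Roots satisfy r1 + r2 = -b/a = 12 and r1*r2 = c/a = 35.
So r1 = 7, r2 = 5.
2x^2 - 24x + 70 = 2(x - r1)(x - r2) = 2(x - 7)(x - 5)


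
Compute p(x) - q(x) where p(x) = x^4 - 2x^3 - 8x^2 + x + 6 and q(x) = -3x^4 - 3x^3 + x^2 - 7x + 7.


Distribute the minus sign:
  (x^4 - 2x^3 - 8x^2 + x + 6)
- (-3x^4 - 3x^3 + x^2 - 7x + 7)
Negate second polynomial: 3x^4 + 3x^3 - x^2 + 7x - 7
Add: 4x^4 + x^3 - 9x^2 + 8x - 1


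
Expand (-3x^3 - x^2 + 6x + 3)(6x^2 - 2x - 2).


Distribute each term of the first polynomial:
  (-3x^3)(6x^2 - 2x - 2) = -18x^5 + 6x^4 + 6x^3
  (-x^2)(6x^2 - 2x - 2) = -6x^4 + 2x^3 + 2x^2
  (6x)(6x^2 - 2x - 2) = 36x^3 - 12x^2 - 12x
  (3)(6x^2 - 2x - 2) = 18x^2 - 6x - 6
Sum: -18x^5 + 44x^3 + 8x^2 - 18x - 6


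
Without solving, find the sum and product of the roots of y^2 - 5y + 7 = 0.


For ay^2+by+c=0: sum = -b/a, product = c/a.
a=1, b=-5, c=7
Sum = -(-5)/1 = 5
Product = (7)/1 = 7


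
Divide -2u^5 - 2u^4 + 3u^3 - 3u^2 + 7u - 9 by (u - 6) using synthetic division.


Synthetic division with c = 6. Coefficients: -2, -2, 3, -3, 7, -9
Bring down -2.
  -2 * 6 = -12; -12 - 2 = -14
  -14 * 6 = -84; -84 + 3 = -81
  -81 * 6 = -486; -486 - 3 = -489
  -489 * 6 = -2934; -2934 + 7 = -2927
  -2927 * 6 = -17562; -17562 - 9 = -17571
Quotient: -2u^4 - 14u^3 - 81u^2 - 489u - 2927, Remainder: -17571


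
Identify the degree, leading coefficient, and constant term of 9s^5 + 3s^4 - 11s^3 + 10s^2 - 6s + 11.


Highest power of s is 5, with coefficient 9. Constant term is 11.
Degree = 5, leading coefficient = 9, constant term = 11


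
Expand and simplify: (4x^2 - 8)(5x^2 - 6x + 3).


Distribute each term of the first polynomial:
  (4x^2)(5x^2 - 6x + 3) = 20x^4 - 24x^3 + 12x^2
  (-8)(5x^2 - 6x + 3) = -40x^2 + 48x - 24
Sum: 20x^4 - 24x^3 - 28x^2 + 48x - 24


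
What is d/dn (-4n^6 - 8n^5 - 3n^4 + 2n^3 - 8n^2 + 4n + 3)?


Apply the power rule term by term:
  d/dn(-4n^6) = -24n^5
  d/dn(-8n^5) = -40n^4
  d/dn(-3n^4) = -12n^3
  d/dn(2n^3) = 6n^2
  d/dn(-8n^2) = -16n
  d/dn(4n) = 4
  d/dn(3) = 0
p'(n) = -24n^5 - 40n^4 - 12n^3 + 6n^2 - 16n + 4


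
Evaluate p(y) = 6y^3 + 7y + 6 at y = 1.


Using direct substitution:
  6 * (1)^3 = 6
  0 * (1)^2 = 0
  7 * (1)^1 = 7
  constant: 6
Sum = 6 + 0 + 7 + 6 = 19


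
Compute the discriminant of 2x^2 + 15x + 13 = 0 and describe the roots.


D = b^2 - 4ac = (15)^2 - 4(2)(13) = 225 - 104 = 121
Since D > 0: two distinct rational roots


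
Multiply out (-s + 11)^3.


Expand (-s + 11)^3 by repeated multiplication:
  (-s + 11)^2 = s^2 - 22s + 121
= -s^3 + 33s^2 - 363s + 1331


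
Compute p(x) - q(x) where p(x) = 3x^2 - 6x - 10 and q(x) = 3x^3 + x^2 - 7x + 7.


Distribute the minus sign:
  (3x^2 - 6x - 10)
- (3x^3 + x^2 - 7x + 7)
Negate second polynomial: -3x^3 - x^2 + 7x - 7
Add: -3x^3 + 2x^2 + x - 17


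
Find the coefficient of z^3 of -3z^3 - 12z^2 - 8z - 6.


Read off the coefficient of z^3: -3


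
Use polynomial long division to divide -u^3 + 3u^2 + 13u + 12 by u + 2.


(-u^3 + 3u^2 + 13u + 12) / (u + 2)
Step 1: -u^2 * (u + 2) = -u^3 - 2u^2; subtract.
Step 2: 5u * (u + 2) = 5u^2 + 10u; subtract.
Step 3: 3 * (u + 2) = 3u + 6; subtract.
Quotient: -u^2 + 5u + 3, Remainder: 6


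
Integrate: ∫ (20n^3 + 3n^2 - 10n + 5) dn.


Reverse power rule on each term:
  ∫ 20n^3 dn = 5n^4
  ∫ 3n^2 dn = n^3
  ∫ -10n dn = -5n^2
  ∫ 5 dn = 5n
F(n) = 5n^4 + n^3 - 5n^2 + 5n + C


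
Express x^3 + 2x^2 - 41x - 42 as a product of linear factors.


Try integer roots (divisors of -42). x=-1: p(-1)=0.
Divide out (x + 1): quotient is x^2 + x - 42.
Factor the quadratic: (x - 6)(x + 7)
Result: (x + 1)(x - 6)(x + 7)


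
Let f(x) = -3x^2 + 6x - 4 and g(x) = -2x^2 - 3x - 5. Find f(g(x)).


Substitute g(x) into f:
f(g(x)) = -3*(-2x^2 - 3x - 5)^2 + 6*(-2x^2 - 3x - 5) + (-4)
(-2x^2 - 3x - 5)^2 = 4x^4 + 12x^3 + 29x^2 + 30x + 25
Expand and combine: -12x^4 - 36x^3 - 99x^2 - 108x - 109


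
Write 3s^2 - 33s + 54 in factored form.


Roots satisfy r1 + r2 = -b/a = 11 and r1*r2 = c/a = 18.
So r1 = 9, r2 = 2.
3s^2 - 33s + 54 = 3(s - r1)(s - r2) = 3(s - 9)(s - 2)


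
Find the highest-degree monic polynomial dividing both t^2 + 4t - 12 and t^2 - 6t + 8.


Factor each:
  t^2 + 4t - 12 = (t - 2)(t + 6)
  t^2 - 6t + 8 = (t - 2)(t - 4)
Common monic factor: t - 2


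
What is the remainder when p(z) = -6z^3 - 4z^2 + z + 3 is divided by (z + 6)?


By the Remainder Theorem, the remainder equals p(-6):
  -6*(-6)^3 = 1296
  -4*(-6)^2 = -144
  1*(-6)^1 = -6
  constant: 3
Sum: 1296 - 144 - 6 + 3 = 1149


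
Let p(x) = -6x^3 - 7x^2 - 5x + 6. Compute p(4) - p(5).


p(4) = -510
p(5) = -944
p(4) - p(5) = -510 + 944 = 434


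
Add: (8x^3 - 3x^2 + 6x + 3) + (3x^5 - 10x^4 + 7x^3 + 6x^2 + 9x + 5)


Align terms by degree and add:
  8x^3 - 3x^2 + 6x + 3
+ 3x^5 - 10x^4 + 7x^3 + 6x^2 + 9x + 5
= 3x^5 - 10x^4 + 15x^3 + 3x^2 + 15x + 8


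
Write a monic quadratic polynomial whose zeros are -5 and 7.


p(x) = (x + 5)(x - 7)
Expand: x^2 - 2x - 35


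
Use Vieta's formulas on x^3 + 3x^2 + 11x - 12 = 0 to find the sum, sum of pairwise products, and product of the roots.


Monic cubic x^3+bx^2+cx+d=0: sum=-b, pairwise sum=c, product=-d.
b=3, c=11, d=-12
r1+r2+r3 = -3
r1r2+r1r3+r2r3 = 11
r1r2r3 = 12


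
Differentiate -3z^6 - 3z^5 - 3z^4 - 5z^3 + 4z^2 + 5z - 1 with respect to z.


Apply the power rule term by term:
  d/dz(-3z^6) = -18z^5
  d/dz(-3z^5) = -15z^4
  d/dz(-3z^4) = -12z^3
  d/dz(-5z^3) = -15z^2
  d/dz(4z^2) = 8z
  d/dz(5z) = 5
  d/dz(-1) = 0
p'(z) = -18z^5 - 15z^4 - 12z^3 - 15z^2 + 8z + 5


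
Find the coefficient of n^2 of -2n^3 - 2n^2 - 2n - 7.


Read off the coefficient of n^2: -2


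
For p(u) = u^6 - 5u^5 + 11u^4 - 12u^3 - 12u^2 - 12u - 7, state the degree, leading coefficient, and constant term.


Highest power of u is 6, with coefficient 1. Constant term is -7.
Degree = 6, leading coefficient = 1, constant term = -7


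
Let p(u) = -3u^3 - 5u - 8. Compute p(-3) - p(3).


p(-3) = 88
p(3) = -104
p(-3) - p(3) = 88 + 104 = 192


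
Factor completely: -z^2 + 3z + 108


Roots satisfy r1 + r2 = -b/a = 3 and r1*r2 = c/a = -108.
So r1 = 12, r2 = -9.
-z^2 + 3z + 108 = -(z - r1)(z - r2) = -(z - 12)(z + 9)


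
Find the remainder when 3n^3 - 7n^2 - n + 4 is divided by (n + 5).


By the Remainder Theorem, the remainder equals p(-5):
  3*(-5)^3 = -375
  -7*(-5)^2 = -175
  -1*(-5)^1 = 5
  constant: 4
Sum: -375 - 175 + 5 + 4 = -541


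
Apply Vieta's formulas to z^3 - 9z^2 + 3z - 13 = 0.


Monic cubic z^3+bz^2+cz+d=0: sum=-b, pairwise sum=c, product=-d.
b=-9, c=3, d=-13
r1+r2+r3 = 9
r1r2+r1r3+r2r3 = 3
r1r2r3 = 13


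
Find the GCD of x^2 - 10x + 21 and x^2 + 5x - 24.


Factor each:
  x^2 - 10x + 21 = (x - 3)(x - 7)
  x^2 + 5x - 24 = (x - 3)(x + 8)
Common monic factor: x - 3


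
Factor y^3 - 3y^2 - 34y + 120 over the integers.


Try integer roots (divisors of 120). y=4: p(4)=0.
Divide out (y - 4): quotient is y^2 + y - 30.
Factor the quadratic: (y - 5)(y + 6)
Result: (y - 4)(y - 5)(y + 6)


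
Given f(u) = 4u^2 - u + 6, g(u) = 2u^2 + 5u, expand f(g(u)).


Substitute g(u) into f:
f(g(u)) = 4*(2u^2 + 5u)^2 + (-1)*(2u^2 + 5u) + 6
(2u^2 + 5u)^2 = 4u^4 + 20u^3 + 25u^2
Expand and combine: 16u^4 + 80u^3 + 98u^2 - 5u + 6


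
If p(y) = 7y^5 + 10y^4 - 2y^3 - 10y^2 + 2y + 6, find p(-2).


Using direct substitution:
  7 * (-2)^5 = -224
  10 * (-2)^4 = 160
  -2 * (-2)^3 = 16
  -10 * (-2)^2 = -40
  2 * (-2)^1 = -4
  constant: 6
Sum = -224 + 160 + 16 - 40 - 4 + 6 = -86


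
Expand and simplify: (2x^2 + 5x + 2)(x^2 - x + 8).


Distribute each term of the first polynomial:
  (2x^2)(x^2 - x + 8) = 2x^4 - 2x^3 + 16x^2
  (5x)(x^2 - x + 8) = 5x^3 - 5x^2 + 40x
  (2)(x^2 - x + 8) = 2x^2 - 2x + 16
Sum: 2x^4 + 3x^3 + 13x^2 + 38x + 16


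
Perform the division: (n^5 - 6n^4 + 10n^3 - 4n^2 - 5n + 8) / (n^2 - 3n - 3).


(n^5 - 6n^4 + 10n^3 - 4n^2 - 5n + 8) / (n^2 - 3n - 3)
Step 1: n^3 * (n^2 - 3n - 3) = n^5 - 3n^4 - 3n^3; subtract.
Step 2: -3n^2 * (n^2 - 3n - 3) = -3n^4 + 9n^3 + 9n^2; subtract.
Step 3: 4n * (n^2 - 3n - 3) = 4n^3 - 12n^2 - 12n; subtract.
Step 4: -1 * (n^2 - 3n - 3) = -n^2 + 3n + 3; subtract.
Quotient: n^3 - 3n^2 + 4n - 1, Remainder: 4n + 5


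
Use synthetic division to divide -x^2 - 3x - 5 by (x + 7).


Synthetic division with c = -7. Coefficients: -1, -3, -5
Bring down -1.
  -1 * -7 = 7; 7 - 3 = 4
  4 * -7 = -28; -28 - 5 = -33
Quotient: -x + 4, Remainder: -33


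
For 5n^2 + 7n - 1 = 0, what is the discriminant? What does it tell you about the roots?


D = b^2 - 4ac = (7)^2 - 4(5)(-1) = 49 + 20 = 69
Since D > 0: two distinct irrational roots


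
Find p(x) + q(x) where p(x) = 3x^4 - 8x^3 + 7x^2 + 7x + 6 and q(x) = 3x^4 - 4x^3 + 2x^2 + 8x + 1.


Align terms by degree and add:
  3x^4 - 8x^3 + 7x^2 + 7x + 6
+ 3x^4 - 4x^3 + 2x^2 + 8x + 1
= 6x^4 - 12x^3 + 9x^2 + 15x + 7


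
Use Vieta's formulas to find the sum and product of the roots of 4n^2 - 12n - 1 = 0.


For an^2+bn+c=0: sum = -b/a, product = c/a.
a=4, b=-12, c=-1
Sum = -(-12)/4 = 3
Product = (-1)/4 = -1/4


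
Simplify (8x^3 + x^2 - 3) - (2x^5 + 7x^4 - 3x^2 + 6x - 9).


Distribute the minus sign:
  (8x^3 + x^2 - 3)
- (2x^5 + 7x^4 - 3x^2 + 6x - 9)
Negate second polynomial: -2x^5 - 7x^4 + 3x^2 - 6x + 9
Add: -2x^5 - 7x^4 + 8x^3 + 4x^2 - 6x + 6


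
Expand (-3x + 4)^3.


Expand (-3x + 4)^3 by repeated multiplication:
  (-3x + 4)^2 = 9x^2 - 24x + 16
= -27x^3 + 108x^2 - 144x + 64


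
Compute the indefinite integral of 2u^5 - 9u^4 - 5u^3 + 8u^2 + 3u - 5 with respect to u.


Reverse power rule on each term:
  ∫ 2u^5 du = (1/3)u^6
  ∫ -9u^4 du = -(9/5)u^5
  ∫ -5u^3 du = -(5/4)u^4
  ∫ 8u^2 du = (8/3)u^3
  ∫ 3u du = (3/2)u^2
  ∫ -5 du = -5u
F(u) = (1/3)u^6 - (9/5)u^5 - (5/4)u^4 + (8/3)u^3 + (3/2)u^2 - 5u + C


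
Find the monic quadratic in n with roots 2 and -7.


p(n) = (n - 2)(n + 7)
Expand: n^2 + 5n - 14


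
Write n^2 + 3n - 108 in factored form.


Roots satisfy r1 + r2 = -b/a = -3 and r1*r2 = c/a = -108.
So r1 = -12, r2 = 9.
n^2 + 3n - 108 = (n - r1)(n - r2) = (n + 12)(n - 9)


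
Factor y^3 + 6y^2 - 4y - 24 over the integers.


Try integer roots (divisors of -24). y=-6: p(-6)=0.
Divide out (y + 6): quotient is y^2 - 4.
Factor the quadratic: (y - 2)(y + 2)
Result: (y + 6)(y - 2)(y + 2)


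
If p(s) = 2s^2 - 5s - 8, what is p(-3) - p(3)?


p(-3) = 25
p(3) = -5
p(-3) - p(3) = 25 + 5 = 30


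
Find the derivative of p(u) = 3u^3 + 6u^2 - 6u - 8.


Apply the power rule term by term:
  d/du(3u^3) = 9u^2
  d/du(6u^2) = 12u
  d/du(-6u) = -6
  d/du(-8) = 0
p'(u) = 9u^2 + 12u - 6


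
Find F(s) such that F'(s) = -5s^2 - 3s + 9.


Reverse power rule on each term:
  ∫ -5s^2 ds = -(5/3)s^3
  ∫ -3s ds = -(3/2)s^2
  ∫ 9 ds = 9s
F(s) = -(5/3)s^3 - (3/2)s^2 + 9s + C


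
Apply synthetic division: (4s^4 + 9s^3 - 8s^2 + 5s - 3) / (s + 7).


Synthetic division with c = -7. Coefficients: 4, 9, -8, 5, -3
Bring down 4.
  4 * -7 = -28; -28 + 9 = -19
  -19 * -7 = 133; 133 - 8 = 125
  125 * -7 = -875; -875 + 5 = -870
  -870 * -7 = 6090; 6090 - 3 = 6087
Quotient: 4s^3 - 19s^2 + 125s - 870, Remainder: 6087


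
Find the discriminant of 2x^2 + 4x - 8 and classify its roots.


D = b^2 - 4ac = (4)^2 - 4(2)(-8) = 16 + 64 = 80
Since D > 0: two distinct irrational roots


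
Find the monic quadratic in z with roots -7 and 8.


p(z) = (z + 7)(z - 8)
Expand: z^2 - z - 56


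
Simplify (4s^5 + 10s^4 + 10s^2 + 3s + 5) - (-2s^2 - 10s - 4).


Distribute the minus sign:
  (4s^5 + 10s^4 + 10s^2 + 3s + 5)
- (-2s^2 - 10s - 4)
Negate second polynomial: 2s^2 + 10s + 4
Add: 4s^5 + 10s^4 + 12s^2 + 13s + 9


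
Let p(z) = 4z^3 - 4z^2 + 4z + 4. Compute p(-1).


Using direct substitution:
  4 * (-1)^3 = -4
  -4 * (-1)^2 = -4
  4 * (-1)^1 = -4
  constant: 4
Sum = -4 - 4 - 4 + 4 = -8


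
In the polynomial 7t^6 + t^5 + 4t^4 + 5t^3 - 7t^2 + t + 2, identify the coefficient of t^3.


Read off the coefficient of t^3: 5


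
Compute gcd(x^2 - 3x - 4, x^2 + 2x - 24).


Factor each:
  x^2 - 3x - 4 = (x - 4)(x + 1)
  x^2 + 2x - 24 = (x - 4)(x + 6)
Common monic factor: x - 4


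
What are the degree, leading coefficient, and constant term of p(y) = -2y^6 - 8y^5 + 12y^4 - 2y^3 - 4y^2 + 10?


Highest power of y is 6, with coefficient -2. Constant term is 10.
Degree = 6, leading coefficient = -2, constant term = 10


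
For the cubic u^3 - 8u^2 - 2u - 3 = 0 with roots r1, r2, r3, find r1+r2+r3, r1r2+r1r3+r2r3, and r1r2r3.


Monic cubic u^3+bu^2+cu+d=0: sum=-b, pairwise sum=c, product=-d.
b=-8, c=-2, d=-3
r1+r2+r3 = 8
r1r2+r1r3+r2r3 = -2
r1r2r3 = 3


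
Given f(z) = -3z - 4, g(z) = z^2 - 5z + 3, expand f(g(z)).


Substitute g(z) into f:
f(g(z)) = -3*(z^2 - 5z + 3) + (-4)
Expand and combine: -3z^2 + 15z - 13


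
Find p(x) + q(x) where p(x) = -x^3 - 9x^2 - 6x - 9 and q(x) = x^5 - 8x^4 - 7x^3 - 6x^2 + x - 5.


Align terms by degree and add:
  -x^3 - 9x^2 - 6x - 9
+ x^5 - 8x^4 - 7x^3 - 6x^2 + x - 5
= x^5 - 8x^4 - 8x^3 - 15x^2 - 5x - 14


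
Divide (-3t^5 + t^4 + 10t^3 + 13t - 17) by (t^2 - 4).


(-3t^5 + t^4 + 10t^3 + 13t - 17) / (t^2 - 4)
Step 1: -3t^3 * (t^2 - 4) = -3t^5 + 12t^3; subtract.
Step 2: t^2 * (t^2 - 4) = t^4 - 4t^2; subtract.
Step 3: -2t * (t^2 - 4) = -2t^3 + 8t; subtract.
Step 4: 4 * (t^2 - 4) = 4t^2 - 16; subtract.
Quotient: -3t^3 + t^2 - 2t + 4, Remainder: 5t - 1


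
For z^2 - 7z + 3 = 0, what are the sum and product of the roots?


For az^2+bz+c=0: sum = -b/a, product = c/a.
a=1, b=-7, c=3
Sum = -(-7)/1 = 7
Product = (3)/1 = 3


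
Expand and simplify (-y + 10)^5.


Expand (-y + 10)^5 by repeated multiplication:
  (-y + 10)^2 = y^2 - 20y + 100
  (-y + 10)^3 = -y^3 + 30y^2 - 300y + 1000
  (-y + 10)^4 = y^4 - 40y^3 + 600y^2 - 4000y + 10000
= -y^5 + 50y^4 - 1000y^3 + 10000y^2 - 50000y + 100000


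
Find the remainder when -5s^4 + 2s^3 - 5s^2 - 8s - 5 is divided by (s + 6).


By the Remainder Theorem, the remainder equals p(-6):
  -5*(-6)^4 = -6480
  2*(-6)^3 = -432
  -5*(-6)^2 = -180
  -8*(-6)^1 = 48
  constant: -5
Sum: -6480 - 432 - 180 + 48 - 5 = -7049


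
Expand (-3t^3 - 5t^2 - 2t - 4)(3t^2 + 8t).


Distribute each term of the first polynomial:
  (-3t^3)(3t^2 + 8t) = -9t^5 - 24t^4
  (-5t^2)(3t^2 + 8t) = -15t^4 - 40t^3
  (-2t)(3t^2 + 8t) = -6t^3 - 16t^2
  (-4)(3t^2 + 8t) = -12t^2 - 32t
Sum: -9t^5 - 39t^4 - 46t^3 - 28t^2 - 32t


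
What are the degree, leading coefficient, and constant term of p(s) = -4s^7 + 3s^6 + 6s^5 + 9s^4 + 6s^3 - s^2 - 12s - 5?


Highest power of s is 7, with coefficient -4. Constant term is -5.
Degree = 7, leading coefficient = -4, constant term = -5


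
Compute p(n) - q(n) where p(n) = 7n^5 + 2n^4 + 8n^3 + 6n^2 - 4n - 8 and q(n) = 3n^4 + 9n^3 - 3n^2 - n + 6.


Distribute the minus sign:
  (7n^5 + 2n^4 + 8n^3 + 6n^2 - 4n - 8)
- (3n^4 + 9n^3 - 3n^2 - n + 6)
Negate second polynomial: -3n^4 - 9n^3 + 3n^2 + n - 6
Add: 7n^5 - n^4 - n^3 + 9n^2 - 3n - 14


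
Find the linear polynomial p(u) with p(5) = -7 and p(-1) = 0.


p(u) = mu + b. Using p(5)=-7, p(-1)=0:
m = (-7)/(5 + 1) = -7/6 = -7/6
b = -7 - m*(5) = -7 + 35/6 = -7/6
p(u) = -(7/6)u - (7/6)


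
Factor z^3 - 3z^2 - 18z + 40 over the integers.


Try integer roots (divisors of 40). z=5: p(5)=0.
Divide out (z - 5): quotient is z^2 + 2z - 8.
Factor the quadratic: (z - 2)(z + 4)
Result: (z - 5)(z - 2)(z + 4)


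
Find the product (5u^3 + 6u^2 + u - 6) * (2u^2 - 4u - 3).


Distribute each term of the first polynomial:
  (5u^3)(2u^2 - 4u - 3) = 10u^5 - 20u^4 - 15u^3
  (6u^2)(2u^2 - 4u - 3) = 12u^4 - 24u^3 - 18u^2
  (u)(2u^2 - 4u - 3) = 2u^3 - 4u^2 - 3u
  (-6)(2u^2 - 4u - 3) = -12u^2 + 24u + 18
Sum: 10u^5 - 8u^4 - 37u^3 - 34u^2 + 21u + 18


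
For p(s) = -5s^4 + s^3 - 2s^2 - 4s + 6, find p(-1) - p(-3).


p(-1) = 2
p(-3) = -432
p(-1) - p(-3) = 2 + 432 = 434


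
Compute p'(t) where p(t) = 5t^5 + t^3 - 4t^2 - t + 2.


Apply the power rule term by term:
  d/dt(5t^5) = 25t^4
  d/dt(t^3) = 3t^2
  d/dt(-4t^2) = -8t
  d/dt(-t) = -1
  d/dt(2) = 0
p'(t) = 25t^4 + 3t^2 - 8t - 1


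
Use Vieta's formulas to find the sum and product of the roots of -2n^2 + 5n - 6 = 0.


For an^2+bn+c=0: sum = -b/a, product = c/a.
a=-2, b=5, c=-6
Sum = -(5)/-2 = 5/2
Product = (-6)/-2 = 3


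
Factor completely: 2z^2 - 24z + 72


Roots satisfy r1 + r2 = -b/a = 12 and r1*r2 = c/a = 36.
So r1 = 6, r2 = 6.
2z^2 - 24z + 72 = 2(z - r1)(z - r2) = 2(z - 6)(z - 6)


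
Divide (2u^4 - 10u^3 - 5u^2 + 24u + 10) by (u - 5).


(2u^4 - 10u^3 - 5u^2 + 24u + 10) / (u - 5)
Step 1: 2u^3 * (u - 5) = 2u^4 - 10u^3; subtract.
Step 2: 0 * (u - 5) = 0; subtract.
Step 3: -5u * (u - 5) = -5u^2 + 25u; subtract.
Step 4: -1 * (u - 5) = -u + 5; subtract.
Quotient: 2u^3 - 5u - 1, Remainder: 5


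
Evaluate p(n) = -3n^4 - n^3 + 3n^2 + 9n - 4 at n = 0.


Using direct substitution:
  -3 * (0)^4 = 0
  -1 * (0)^3 = 0
  3 * (0)^2 = 0
  9 * (0)^1 = 0
  constant: -4
Sum = 0 + 0 + 0 + 0 - 4 = -4


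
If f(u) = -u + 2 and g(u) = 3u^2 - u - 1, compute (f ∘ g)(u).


Substitute g(u) into f:
f(g(u)) = -1*(3u^2 - u - 1) + 2
Expand and combine: -3u^2 + u + 3


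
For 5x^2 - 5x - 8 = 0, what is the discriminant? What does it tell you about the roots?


D = b^2 - 4ac = (-5)^2 - 4(5)(-8) = 25 + 160 = 185
Since D > 0: two distinct irrational roots


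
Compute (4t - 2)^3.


Expand (4t - 2)^3 by repeated multiplication:
  (4t - 2)^2 = 16t^2 - 16t + 4
= 64t^3 - 96t^2 + 48t - 8


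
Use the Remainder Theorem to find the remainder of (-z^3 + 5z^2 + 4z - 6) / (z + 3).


By the Remainder Theorem, the remainder equals p(-3):
  -1*(-3)^3 = 27
  5*(-3)^2 = 45
  4*(-3)^1 = -12
  constant: -6
Sum: 27 + 45 - 12 - 6 = 54


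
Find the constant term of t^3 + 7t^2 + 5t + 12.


Read off the constant term: 12


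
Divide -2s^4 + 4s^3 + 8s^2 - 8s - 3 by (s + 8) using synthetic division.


Synthetic division with c = -8. Coefficients: -2, 4, 8, -8, -3
Bring down -2.
  -2 * -8 = 16; 16 + 4 = 20
  20 * -8 = -160; -160 + 8 = -152
  -152 * -8 = 1216; 1216 - 8 = 1208
  1208 * -8 = -9664; -9664 - 3 = -9667
Quotient: -2s^3 + 20s^2 - 152s + 1208, Remainder: -9667


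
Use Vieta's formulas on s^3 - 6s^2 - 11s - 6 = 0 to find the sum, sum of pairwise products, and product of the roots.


Monic cubic s^3+bs^2+cs+d=0: sum=-b, pairwise sum=c, product=-d.
b=-6, c=-11, d=-6
r1+r2+r3 = 6
r1r2+r1r3+r2r3 = -11
r1r2r3 = 6


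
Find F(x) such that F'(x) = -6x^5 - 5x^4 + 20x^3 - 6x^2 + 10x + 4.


Reverse power rule on each term:
  ∫ -6x^5 dx = -x^6
  ∫ -5x^4 dx = -x^5
  ∫ 20x^3 dx = 5x^4
  ∫ -6x^2 dx = -2x^3
  ∫ 10x dx = 5x^2
  ∫ 4 dx = 4x
F(x) = -x^6 - x^5 + 5x^4 - 2x^3 + 5x^2 + 4x + C


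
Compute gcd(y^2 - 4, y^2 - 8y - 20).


Factor each:
  y^2 - 4 = (y + 2)(y - 2)
  y^2 - 8y - 20 = (y + 2)(y - 10)
Common monic factor: y + 2


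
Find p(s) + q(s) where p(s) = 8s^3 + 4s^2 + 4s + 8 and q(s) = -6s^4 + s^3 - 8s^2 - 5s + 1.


Align terms by degree and add:
  8s^3 + 4s^2 + 4s + 8
  -6s^4 + s^3 - 8s^2 - 5s + 1
= -6s^4 + 9s^3 - 4s^2 - s + 9


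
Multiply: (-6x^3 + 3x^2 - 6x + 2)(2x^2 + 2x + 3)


Distribute each term of the first polynomial:
  (-6x^3)(2x^2 + 2x + 3) = -12x^5 - 12x^4 - 18x^3
  (3x^2)(2x^2 + 2x + 3) = 6x^4 + 6x^3 + 9x^2
  (-6x)(2x^2 + 2x + 3) = -12x^3 - 12x^2 - 18x
  (2)(2x^2 + 2x + 3) = 4x^2 + 4x + 6
Sum: -12x^5 - 6x^4 - 24x^3 + x^2 - 14x + 6


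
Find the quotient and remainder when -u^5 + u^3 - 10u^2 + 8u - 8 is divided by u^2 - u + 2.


(-u^5 + u^3 - 10u^2 + 8u - 8) / (u^2 - u + 2)
Step 1: -u^3 * (u^2 - u + 2) = -u^5 + u^4 - 2u^3; subtract.
Step 2: -u^2 * (u^2 - u + 2) = -u^4 + u^3 - 2u^2; subtract.
Step 3: 2u * (u^2 - u + 2) = 2u^3 - 2u^2 + 4u; subtract.
Step 4: -6 * (u^2 - u + 2) = -6u^2 + 6u - 12; subtract.
Quotient: -u^3 - u^2 + 2u - 6, Remainder: -2u + 4


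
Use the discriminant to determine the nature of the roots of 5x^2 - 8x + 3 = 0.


D = b^2 - 4ac = (-8)^2 - 4(5)(3) = 64 - 60 = 4
Since D > 0: two distinct rational roots


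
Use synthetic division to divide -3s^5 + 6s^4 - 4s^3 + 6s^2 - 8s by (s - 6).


Synthetic division with c = 6. Coefficients: -3, 6, -4, 6, -8, 0
Bring down -3.
  -3 * 6 = -18; -18 + 6 = -12
  -12 * 6 = -72; -72 - 4 = -76
  -76 * 6 = -456; -456 + 6 = -450
  -450 * 6 = -2700; -2700 - 8 = -2708
  -2708 * 6 = -16248; -16248 + 0 = -16248
Quotient: -3s^4 - 12s^3 - 76s^2 - 450s - 2708, Remainder: -16248


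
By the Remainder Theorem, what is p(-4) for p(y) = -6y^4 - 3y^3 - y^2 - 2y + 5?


By the Remainder Theorem, the remainder equals p(-4):
  -6*(-4)^4 = -1536
  -3*(-4)^3 = 192
  -1*(-4)^2 = -16
  -2*(-4)^1 = 8
  constant: 5
Sum: -1536 + 192 - 16 + 8 + 5 = -1347


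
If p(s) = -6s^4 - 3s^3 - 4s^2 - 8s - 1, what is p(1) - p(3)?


p(1) = -22
p(3) = -628
p(1) - p(3) = -22 + 628 = 606


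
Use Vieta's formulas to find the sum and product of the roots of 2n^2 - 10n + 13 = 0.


For an^2+bn+c=0: sum = -b/a, product = c/a.
a=2, b=-10, c=13
Sum = -(-10)/2 = 5
Product = (13)/2 = 13/2


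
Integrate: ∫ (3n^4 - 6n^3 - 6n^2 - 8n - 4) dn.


Reverse power rule on each term:
  ∫ 3n^4 dn = (3/5)n^5
  ∫ -6n^3 dn = -(3/2)n^4
  ∫ -6n^2 dn = -2n^3
  ∫ -8n dn = -4n^2
  ∫ -4 dn = -4n
F(n) = (3/5)n^5 - (3/2)n^4 - 2n^3 - 4n^2 - 4n + C


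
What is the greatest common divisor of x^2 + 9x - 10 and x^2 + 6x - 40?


Factor each:
  x^2 + 9x - 10 = (x + 10)(x - 1)
  x^2 + 6x - 40 = (x + 10)(x - 4)
Common monic factor: x + 10


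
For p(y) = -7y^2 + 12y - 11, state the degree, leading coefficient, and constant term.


Highest power of y is 2, with coefficient -7. Constant term is -11.
Degree = 2, leading coefficient = -7, constant term = -11


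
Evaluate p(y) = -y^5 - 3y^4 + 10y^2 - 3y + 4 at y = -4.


Using direct substitution:
  -1 * (-4)^5 = 1024
  -3 * (-4)^4 = -768
  0 * (-4)^3 = 0
  10 * (-4)^2 = 160
  -3 * (-4)^1 = 12
  constant: 4
Sum = 1024 - 768 + 0 + 160 + 12 + 4 = 432


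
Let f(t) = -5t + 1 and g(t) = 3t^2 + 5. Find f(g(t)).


Substitute g(t) into f:
f(g(t)) = -5*(3t^2 + 5) + 1
Expand and combine: -15t^2 - 24


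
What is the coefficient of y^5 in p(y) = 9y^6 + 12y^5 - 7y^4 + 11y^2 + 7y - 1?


Read off the coefficient of y^5: 12


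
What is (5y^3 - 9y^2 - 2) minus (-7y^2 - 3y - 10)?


Distribute the minus sign:
  (5y^3 - 9y^2 - 2)
- (-7y^2 - 3y - 10)
Negate second polynomial: 7y^2 + 3y + 10
Add: 5y^3 - 2y^2 + 3y + 8


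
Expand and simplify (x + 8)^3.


Expand (x + 8)^3 by repeated multiplication:
  (x + 8)^2 = x^2 + 16x + 64
= x^3 + 24x^2 + 192x + 512


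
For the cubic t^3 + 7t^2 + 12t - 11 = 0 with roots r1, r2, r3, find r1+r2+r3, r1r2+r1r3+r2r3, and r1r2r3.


Monic cubic t^3+bt^2+ct+d=0: sum=-b, pairwise sum=c, product=-d.
b=7, c=12, d=-11
r1+r2+r3 = -7
r1r2+r1r3+r2r3 = 12
r1r2r3 = 11


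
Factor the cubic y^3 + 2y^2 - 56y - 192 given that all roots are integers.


Try integer roots (divisors of -192). y=-6: p(-6)=0.
Divide out (y + 6): quotient is y^2 - 4y - 32.
Factor the quadratic: (y - 8)(y + 4)
Result: (y + 6)(y - 8)(y + 4)


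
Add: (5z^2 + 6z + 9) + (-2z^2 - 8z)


Align terms by degree and add:
  5z^2 + 6z + 9
  -2z^2 - 8z
= 3z^2 - 2z + 9


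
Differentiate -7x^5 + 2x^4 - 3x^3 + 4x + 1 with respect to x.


Apply the power rule term by term:
  d/dx(-7x^5) = -35x^4
  d/dx(2x^4) = 8x^3
  d/dx(-3x^3) = -9x^2
  d/dx(4x) = 4
  d/dx(1) = 0
p'(x) = -35x^4 + 8x^3 - 9x^2 + 4


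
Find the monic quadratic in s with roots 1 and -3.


p(s) = (s - 1)(s + 3)
Expand: s^2 + 2s - 3


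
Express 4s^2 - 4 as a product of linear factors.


Roots satisfy r1 + r2 = -b/a = 0 and r1*r2 = c/a = -1.
So r1 = 1, r2 = -1.
4s^2 - 4 = 4(s - r1)(s - r2) = 4(s - 1)(s + 1)


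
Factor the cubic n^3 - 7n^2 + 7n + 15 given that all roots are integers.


Try integer roots (divisors of 15). n=5: p(5)=0.
Divide out (n - 5): quotient is n^2 - 2n - 3.
Factor the quadratic: (n + 1)(n - 3)
Result: (n - 5)(n + 1)(n - 3)


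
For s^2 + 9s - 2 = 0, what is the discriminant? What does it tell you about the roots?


D = b^2 - 4ac = (9)^2 - 4(1)(-2) = 81 + 8 = 89
Since D > 0: two distinct irrational roots


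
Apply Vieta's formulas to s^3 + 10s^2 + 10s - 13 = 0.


Monic cubic s^3+bs^2+cs+d=0: sum=-b, pairwise sum=c, product=-d.
b=10, c=10, d=-13
r1+r2+r3 = -10
r1r2+r1r3+r2r3 = 10
r1r2r3 = 13


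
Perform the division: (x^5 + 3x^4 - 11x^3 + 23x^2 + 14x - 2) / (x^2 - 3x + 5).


(x^5 + 3x^4 - 11x^3 + 23x^2 + 14x - 2) / (x^2 - 3x + 5)
Step 1: x^3 * (x^2 - 3x + 5) = x^5 - 3x^4 + 5x^3; subtract.
Step 2: 6x^2 * (x^2 - 3x + 5) = 6x^4 - 18x^3 + 30x^2; subtract.
Step 3: 2x * (x^2 - 3x + 5) = 2x^3 - 6x^2 + 10x; subtract.
Step 4: -1 * (x^2 - 3x + 5) = -x^2 + 3x - 5; subtract.
Quotient: x^3 + 6x^2 + 2x - 1, Remainder: x + 3


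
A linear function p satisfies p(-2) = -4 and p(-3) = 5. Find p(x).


p(x) = mx + b. Using p(-2)=-4, p(-3)=5:
m = (-4 - 5)/(-2 + 3) = -9/1 = -9
b = -4 - m*(-2) = -4 - 18 = -22
p(x) = -9x - 22


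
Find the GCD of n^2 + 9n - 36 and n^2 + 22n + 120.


Factor each:
  n^2 + 9n - 36 = (n + 12)(n - 3)
  n^2 + 22n + 120 = (n + 12)(n + 10)
Common monic factor: n + 12


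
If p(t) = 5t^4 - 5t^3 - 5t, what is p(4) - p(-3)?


p(4) = 940
p(-3) = 555
p(4) - p(-3) = 940 - 555 = 385


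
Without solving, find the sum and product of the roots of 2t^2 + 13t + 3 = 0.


For at^2+bt+c=0: sum = -b/a, product = c/a.
a=2, b=13, c=3
Sum = -(13)/2 = -13/2
Product = (3)/2 = 3/2


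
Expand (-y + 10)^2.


Expand (-y + 10)^2 by repeated multiplication:
= y^2 - 20y + 100


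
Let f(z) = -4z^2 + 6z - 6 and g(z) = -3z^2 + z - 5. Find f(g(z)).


Substitute g(z) into f:
f(g(z)) = -4*(-3z^2 + z - 5)^2 + 6*(-3z^2 + z - 5) + (-6)
(-3z^2 + z - 5)^2 = 9z^4 - 6z^3 + 31z^2 - 10z + 25
Expand and combine: -36z^4 + 24z^3 - 142z^2 + 46z - 136


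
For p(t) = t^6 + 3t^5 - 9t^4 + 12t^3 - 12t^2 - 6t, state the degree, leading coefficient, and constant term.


Highest power of t is 6, with coefficient 1. Constant term is 0.
Degree = 6, leading coefficient = 1, constant term = 0


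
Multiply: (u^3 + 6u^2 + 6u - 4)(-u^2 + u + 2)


Distribute each term of the first polynomial:
  (u^3)(-u^2 + u + 2) = -u^5 + u^4 + 2u^3
  (6u^2)(-u^2 + u + 2) = -6u^4 + 6u^3 + 12u^2
  (6u)(-u^2 + u + 2) = -6u^3 + 6u^2 + 12u
  (-4)(-u^2 + u + 2) = 4u^2 - 4u - 8
Sum: -u^5 - 5u^4 + 2u^3 + 22u^2 + 8u - 8


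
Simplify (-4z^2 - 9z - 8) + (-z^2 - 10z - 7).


Align terms by degree and add:
  -4z^2 - 9z - 8
  -z^2 - 10z - 7
= -5z^2 - 19z - 15


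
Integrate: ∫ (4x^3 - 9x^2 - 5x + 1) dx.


Reverse power rule on each term:
  ∫ 4x^3 dx = x^4
  ∫ -9x^2 dx = -3x^3
  ∫ -5x dx = -(5/2)x^2
  ∫ 1 dx = x
F(x) = x^4 - 3x^3 - (5/2)x^2 + x + C


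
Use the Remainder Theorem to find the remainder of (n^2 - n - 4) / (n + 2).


By the Remainder Theorem, the remainder equals p(-2):
  1*(-2)^2 = 4
  -1*(-2)^1 = 2
  constant: -4
Sum: 4 + 2 - 4 = 2


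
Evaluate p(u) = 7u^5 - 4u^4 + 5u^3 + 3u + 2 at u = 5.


Using direct substitution:
  7 * (5)^5 = 21875
  -4 * (5)^4 = -2500
  5 * (5)^3 = 625
  0 * (5)^2 = 0
  3 * (5)^1 = 15
  constant: 2
Sum = 21875 - 2500 + 625 + 0 + 15 + 2 = 20017


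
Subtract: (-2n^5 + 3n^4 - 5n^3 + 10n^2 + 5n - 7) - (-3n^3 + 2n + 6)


Distribute the minus sign:
  (-2n^5 + 3n^4 - 5n^3 + 10n^2 + 5n - 7)
- (-3n^3 + 2n + 6)
Negate second polynomial: 3n^3 - 2n - 6
Add: -2n^5 + 3n^4 - 2n^3 + 10n^2 + 3n - 13


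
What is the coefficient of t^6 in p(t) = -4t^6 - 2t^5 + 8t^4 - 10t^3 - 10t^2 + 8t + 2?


Read off the coefficient of t^6: -4


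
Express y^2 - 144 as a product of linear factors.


Roots satisfy r1 + r2 = -b/a = 0 and r1*r2 = c/a = -144.
So r1 = 12, r2 = -12.
y^2 - 144 = (y - r1)(y - r2) = (y - 12)(y + 12)


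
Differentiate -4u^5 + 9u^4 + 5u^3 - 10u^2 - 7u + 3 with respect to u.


Apply the power rule term by term:
  d/du(-4u^5) = -20u^4
  d/du(9u^4) = 36u^3
  d/du(5u^3) = 15u^2
  d/du(-10u^2) = -20u
  d/du(-7u) = -7
  d/du(3) = 0
p'(u) = -20u^4 + 36u^3 + 15u^2 - 20u - 7


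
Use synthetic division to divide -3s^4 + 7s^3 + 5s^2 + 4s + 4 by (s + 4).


Synthetic division with c = -4. Coefficients: -3, 7, 5, 4, 4
Bring down -3.
  -3 * -4 = 12; 12 + 7 = 19
  19 * -4 = -76; -76 + 5 = -71
  -71 * -4 = 284; 284 + 4 = 288
  288 * -4 = -1152; -1152 + 4 = -1148
Quotient: -3s^3 + 19s^2 - 71s + 288, Remainder: -1148


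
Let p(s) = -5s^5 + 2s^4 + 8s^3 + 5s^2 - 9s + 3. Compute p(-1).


Using direct substitution:
  -5 * (-1)^5 = 5
  2 * (-1)^4 = 2
  8 * (-1)^3 = -8
  5 * (-1)^2 = 5
  -9 * (-1)^1 = 9
  constant: 3
Sum = 5 + 2 - 8 + 5 + 9 + 3 = 16


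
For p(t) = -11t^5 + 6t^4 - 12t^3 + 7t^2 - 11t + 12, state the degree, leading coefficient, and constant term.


Highest power of t is 5, with coefficient -11. Constant term is 12.
Degree = 5, leading coefficient = -11, constant term = 12


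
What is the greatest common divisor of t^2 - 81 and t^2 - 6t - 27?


Factor each:
  t^2 - 81 = (t - 9)(t + 9)
  t^2 - 6t - 27 = (t - 9)(t + 3)
Common monic factor: t - 9


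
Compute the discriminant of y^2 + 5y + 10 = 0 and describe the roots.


D = b^2 - 4ac = (5)^2 - 4(1)(10) = 25 - 40 = -15
Since D < 0: two complex conjugate roots (no real roots)


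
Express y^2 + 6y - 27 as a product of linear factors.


Roots satisfy r1 + r2 = -b/a = -6 and r1*r2 = c/a = -27.
So r1 = -9, r2 = 3.
y^2 + 6y - 27 = (y - r1)(y - r2) = (y + 9)(y - 3)


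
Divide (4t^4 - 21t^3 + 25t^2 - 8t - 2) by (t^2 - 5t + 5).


(4t^4 - 21t^3 + 25t^2 - 8t - 2) / (t^2 - 5t + 5)
Step 1: 4t^2 * (t^2 - 5t + 5) = 4t^4 - 20t^3 + 20t^2; subtract.
Step 2: -t * (t^2 - 5t + 5) = -t^3 + 5t^2 - 5t; subtract.
Step 3: 0 * (t^2 - 5t + 5) = 0; subtract.
Quotient: 4t^2 - t, Remainder: -3t - 2


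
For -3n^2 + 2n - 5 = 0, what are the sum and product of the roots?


For an^2+bn+c=0: sum = -b/a, product = c/a.
a=-3, b=2, c=-5
Sum = -(2)/-3 = 2/3
Product = (-5)/-3 = 5/3


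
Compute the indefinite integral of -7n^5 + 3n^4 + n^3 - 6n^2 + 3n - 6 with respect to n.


Reverse power rule on each term:
  ∫ -7n^5 dn = -(7/6)n^6
  ∫ 3n^4 dn = (3/5)n^5
  ∫ n^3 dn = (1/4)n^4
  ∫ -6n^2 dn = -2n^3
  ∫ 3n dn = (3/2)n^2
  ∫ -6 dn = -6n
F(n) = -(7/6)n^6 + (3/5)n^5 + (1/4)n^4 - 2n^3 + (3/2)n^2 - 6n + C


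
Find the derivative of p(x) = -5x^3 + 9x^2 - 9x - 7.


Apply the power rule term by term:
  d/dx(-5x^3) = -15x^2
  d/dx(9x^2) = 18x
  d/dx(-9x) = -9
  d/dx(-7) = 0
p'(x) = -15x^2 + 18x - 9


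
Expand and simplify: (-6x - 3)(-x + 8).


Distribute each term of the first polynomial:
  (-6x)(-x + 8) = 6x^2 - 48x
  (-3)(-x + 8) = 3x - 24
Sum: 6x^2 - 45x - 24


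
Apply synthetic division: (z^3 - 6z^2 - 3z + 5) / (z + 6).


Synthetic division with c = -6. Coefficients: 1, -6, -3, 5
Bring down 1.
  1 * -6 = -6; -6 - 6 = -12
  -12 * -6 = 72; 72 - 3 = 69
  69 * -6 = -414; -414 + 5 = -409
Quotient: z^2 - 12z + 69, Remainder: -409


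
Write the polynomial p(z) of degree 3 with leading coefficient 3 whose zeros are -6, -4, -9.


p(z) = 3(z + 6)(z + 4)(z + 9)
Expand: 3z^3 + 57z^2 + 342z + 648


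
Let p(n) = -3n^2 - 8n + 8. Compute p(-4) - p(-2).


p(-4) = -8
p(-2) = 12
p(-4) - p(-2) = -8 - 12 = -20


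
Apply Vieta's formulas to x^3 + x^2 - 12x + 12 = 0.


Monic cubic x^3+bx^2+cx+d=0: sum=-b, pairwise sum=c, product=-d.
b=1, c=-12, d=12
r1+r2+r3 = -1
r1r2+r1r3+r2r3 = -12
r1r2r3 = -12


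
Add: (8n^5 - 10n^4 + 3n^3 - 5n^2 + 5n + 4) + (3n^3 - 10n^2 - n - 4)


Align terms by degree and add:
  8n^5 - 10n^4 + 3n^3 - 5n^2 + 5n + 4
+ 3n^3 - 10n^2 - n - 4
= 8n^5 - 10n^4 + 6n^3 - 15n^2 + 4n


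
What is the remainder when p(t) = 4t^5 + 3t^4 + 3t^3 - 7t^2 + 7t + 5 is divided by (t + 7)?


By the Remainder Theorem, the remainder equals p(-7):
  4*(-7)^5 = -67228
  3*(-7)^4 = 7203
  3*(-7)^3 = -1029
  -7*(-7)^2 = -343
  7*(-7)^1 = -49
  constant: 5
Sum: -67228 + 7203 - 1029 - 343 - 49 + 5 = -61441


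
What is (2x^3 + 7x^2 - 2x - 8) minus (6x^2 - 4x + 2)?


Distribute the minus sign:
  (2x^3 + 7x^2 - 2x - 8)
- (6x^2 - 4x + 2)
Negate second polynomial: -6x^2 + 4x - 2
Add: 2x^3 + x^2 + 2x - 10


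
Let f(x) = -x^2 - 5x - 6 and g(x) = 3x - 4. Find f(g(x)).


Substitute g(x) into f:
f(g(x)) = -1*(3x - 4)^2 + (-5)*(3x - 4) + (-6)
(3x - 4)^2 = 9x^2 - 24x + 16
Expand and combine: -9x^2 + 9x - 2


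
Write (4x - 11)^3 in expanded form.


Expand (4x - 11)^3 by repeated multiplication:
  (4x - 11)^2 = 16x^2 - 88x + 121
= 64x^3 - 528x^2 + 1452x - 1331


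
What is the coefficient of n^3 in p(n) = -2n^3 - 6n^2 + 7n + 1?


Read off the coefficient of n^3: -2


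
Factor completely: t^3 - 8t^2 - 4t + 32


Try integer roots (divisors of 32). t=8: p(8)=0.
Divide out (t - 8): quotient is t^2 - 4.
Factor the quadratic: (t - 2)(t + 2)
Result: (t - 8)(t - 2)(t + 2)


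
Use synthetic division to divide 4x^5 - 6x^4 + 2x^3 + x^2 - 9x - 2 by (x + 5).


Synthetic division with c = -5. Coefficients: 4, -6, 2, 1, -9, -2
Bring down 4.
  4 * -5 = -20; -20 - 6 = -26
  -26 * -5 = 130; 130 + 2 = 132
  132 * -5 = -660; -660 + 1 = -659
  -659 * -5 = 3295; 3295 - 9 = 3286
  3286 * -5 = -16430; -16430 - 2 = -16432
Quotient: 4x^4 - 26x^3 + 132x^2 - 659x + 3286, Remainder: -16432


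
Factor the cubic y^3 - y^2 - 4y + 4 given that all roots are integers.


Try integer roots (divisors of 4). y=2: p(2)=0.
Divide out (y - 2): quotient is y^2 + y - 2.
Factor the quadratic: (y - 1)(y + 2)
Result: (y - 2)(y - 1)(y + 2)


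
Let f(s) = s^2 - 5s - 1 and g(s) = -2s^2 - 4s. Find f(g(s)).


Substitute g(s) into f:
f(g(s)) = 1*(-2s^2 - 4s)^2 + (-5)*(-2s^2 - 4s) + (-1)
(-2s^2 - 4s)^2 = 4s^4 + 16s^3 + 16s^2
Expand and combine: 4s^4 + 16s^3 + 26s^2 + 20s - 1


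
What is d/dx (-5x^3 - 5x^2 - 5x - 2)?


Apply the power rule term by term:
  d/dx(-5x^3) = -15x^2
  d/dx(-5x^2) = -10x
  d/dx(-5x) = -5
  d/dx(-2) = 0
p'(x) = -15x^2 - 10x - 5


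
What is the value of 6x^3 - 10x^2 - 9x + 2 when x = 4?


Using direct substitution:
  6 * (4)^3 = 384
  -10 * (4)^2 = -160
  -9 * (4)^1 = -36
  constant: 2
Sum = 384 - 160 - 36 + 2 = 190


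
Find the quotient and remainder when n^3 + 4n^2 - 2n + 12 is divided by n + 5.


(n^3 + 4n^2 - 2n + 12) / (n + 5)
Step 1: n^2 * (n + 5) = n^3 + 5n^2; subtract.
Step 2: -n * (n + 5) = -n^2 - 5n; subtract.
Step 3: 3 * (n + 5) = 3n + 15; subtract.
Quotient: n^2 - n + 3, Remainder: -3


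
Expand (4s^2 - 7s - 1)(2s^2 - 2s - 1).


Distribute each term of the first polynomial:
  (4s^2)(2s^2 - 2s - 1) = 8s^4 - 8s^3 - 4s^2
  (-7s)(2s^2 - 2s - 1) = -14s^3 + 14s^2 + 7s
  (-1)(2s^2 - 2s - 1) = -2s^2 + 2s + 1
Sum: 8s^4 - 22s^3 + 8s^2 + 9s + 1


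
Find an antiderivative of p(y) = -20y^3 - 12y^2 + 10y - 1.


Reverse power rule on each term:
  ∫ -20y^3 dy = -5y^4
  ∫ -12y^2 dy = -4y^3
  ∫ 10y dy = 5y^2
  ∫ -1 dy = -y
F(y) = -5y^4 - 4y^3 + 5y^2 - y + C


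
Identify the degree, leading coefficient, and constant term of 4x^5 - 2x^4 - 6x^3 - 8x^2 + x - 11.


Highest power of x is 5, with coefficient 4. Constant term is -11.
Degree = 5, leading coefficient = 4, constant term = -11


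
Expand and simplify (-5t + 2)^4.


Expand (-5t + 2)^4 by repeated multiplication:
  (-5t + 2)^2 = 25t^2 - 20t + 4
  (-5t + 2)^3 = -125t^3 + 150t^2 - 60t + 8
= 625t^4 - 1000t^3 + 600t^2 - 160t + 16


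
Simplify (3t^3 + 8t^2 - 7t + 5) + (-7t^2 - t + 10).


Align terms by degree and add:
  3t^3 + 8t^2 - 7t + 5
  -7t^2 - t + 10
= 3t^3 + t^2 - 8t + 15


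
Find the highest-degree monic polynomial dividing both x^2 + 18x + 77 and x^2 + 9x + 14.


Factor each:
  x^2 + 18x + 77 = (x + 7)(x + 11)
  x^2 + 9x + 14 = (x + 7)(x + 2)
Common monic factor: x + 7
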